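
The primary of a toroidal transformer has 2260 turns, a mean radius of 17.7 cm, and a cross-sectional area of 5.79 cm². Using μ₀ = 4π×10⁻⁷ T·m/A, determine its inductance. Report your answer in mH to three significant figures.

For a thin toroid, L = μ₀N²A/(2πR).
L = (4π×10⁻⁷)(2260)²(5.790×10^-4) / (2π×0.177 m) = 3.342×10^-3 H.

L ≈ 3.34 mH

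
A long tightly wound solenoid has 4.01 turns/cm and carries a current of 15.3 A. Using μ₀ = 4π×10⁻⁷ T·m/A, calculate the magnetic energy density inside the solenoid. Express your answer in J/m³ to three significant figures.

B = μ₀nI = (4π×10⁻⁷)(401)(15.3) = 7.710×10^-3 T.
u = B²/(2μ₀) = (7.710×10^-3)²/(2×4π×10⁻⁷) = 23.65 J/m³.

u ≈ 23.7 J/m³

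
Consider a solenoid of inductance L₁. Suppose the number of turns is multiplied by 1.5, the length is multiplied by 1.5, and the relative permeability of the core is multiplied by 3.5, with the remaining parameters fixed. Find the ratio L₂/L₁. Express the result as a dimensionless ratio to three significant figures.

For a solenoid, L ∝ μᵣN²A/ℓ.
L₂/L₁ = (1.5)^2 × (1.5)^-1 × (3.5) = 5.25.

L₂/L₁ = 5.25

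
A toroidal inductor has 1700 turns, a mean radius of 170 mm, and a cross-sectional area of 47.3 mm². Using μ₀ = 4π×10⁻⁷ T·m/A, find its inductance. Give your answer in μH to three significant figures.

For a thin toroid, L = μ₀N²A/(2πR).
L = (4π×10⁻⁷)(1700)²(4.730×10^-5) / (2π×0.17 m) = 1.608×10^-4 H.

L ≈ 161 μH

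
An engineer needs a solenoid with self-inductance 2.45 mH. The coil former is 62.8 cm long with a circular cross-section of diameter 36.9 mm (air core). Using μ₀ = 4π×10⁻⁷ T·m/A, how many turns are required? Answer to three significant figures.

N ≈ 1070 turns

A = π(d/2)² = π(1.845×10^-2 m)² = 1.069×10^-3 m².
From L = μ₀N²A/ℓ, N = √(Lℓ / (μ₀A)).
N = √[(2.450×10^-3)(0.628) / ((4π×10⁻⁷)×1.069×10^-3)] = √(1.1449×10^6) ≈ 1070.0.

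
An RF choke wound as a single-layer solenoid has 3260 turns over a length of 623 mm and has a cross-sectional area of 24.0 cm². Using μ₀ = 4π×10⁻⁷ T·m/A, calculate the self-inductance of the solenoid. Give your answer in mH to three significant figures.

A = 24.0 cm² = 2.400×10^-3 m².
For a long solenoid, L = μ₀N²A/ℓ.
L = (4π×10⁻⁷)(3260)²(2.400×10^-3)/(0.623 m) = 5.1448×10^-2 H.

L ≈ 51.4 mH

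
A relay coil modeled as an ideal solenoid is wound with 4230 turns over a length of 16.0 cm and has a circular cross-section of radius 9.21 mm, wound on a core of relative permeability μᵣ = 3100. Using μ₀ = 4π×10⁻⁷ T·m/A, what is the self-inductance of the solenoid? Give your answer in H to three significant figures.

A = πr² = π(9.210×10^-3 m)² = 2.6648×10^-4 m².
For a long solenoid, L = μ₀μᵣN²A/ℓ.
L = (4π×10⁻⁷)(3100)(4230)²(2.6648×10^-4)/(0.16 m) = 116.1 H.

L ≈ 116 H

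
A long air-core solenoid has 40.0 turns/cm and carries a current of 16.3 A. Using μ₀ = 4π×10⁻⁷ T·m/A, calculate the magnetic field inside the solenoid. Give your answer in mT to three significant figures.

B ≈ 81.9 mT

Inside a long solenoid, B = μ₀nI.
B = (4π×10⁻⁷)(4.000×10^3 m⁻¹)(16.3 A) = 8.193×10^-2 T.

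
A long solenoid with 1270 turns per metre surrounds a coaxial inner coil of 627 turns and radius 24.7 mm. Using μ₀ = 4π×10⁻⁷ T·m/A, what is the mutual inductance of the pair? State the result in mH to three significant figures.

The outer solenoid produces a uniform field B₁ = μ₀n₁I₁ across the inner coil,
so the flux linkage is N₂Φ = N₂B₁A₂ = μ₀n₁N₂A₂·I₁, giving M = μ₀n₁N₂A₂.
A₂ = πr² = π(2.470×10^-2 m)² = 1.917×10^-3 m².
M = (4π×10⁻⁷)(1270)(627)(1.917×10^-3) = 1.918×10^-3 H.

M ≈ 1.92 mH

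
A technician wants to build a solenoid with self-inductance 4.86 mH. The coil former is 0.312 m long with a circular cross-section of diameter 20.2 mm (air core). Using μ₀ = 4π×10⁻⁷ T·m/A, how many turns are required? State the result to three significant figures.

A = π(d/2)² = π(1.010×10^-2 m)² = 3.2047×10^-4 m².
From L = μ₀N²A/ℓ, N = √(Lℓ / (μ₀A)).
N = √[(4.860×10^-3)(0.312) / ((4π×10⁻⁷)×3.2047×10^-4)] = √(3.765×10^6) ≈ 1940.4.

N ≈ 1940 turns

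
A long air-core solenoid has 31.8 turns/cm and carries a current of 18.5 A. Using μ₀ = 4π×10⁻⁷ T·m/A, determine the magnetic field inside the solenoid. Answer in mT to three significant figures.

B ≈ 73.9 mT

Inside a long solenoid, B = μ₀nI.
B = (4π×10⁻⁷)(3.180×10^3 m⁻¹)(18.5 A) = 7.393×10^-2 T.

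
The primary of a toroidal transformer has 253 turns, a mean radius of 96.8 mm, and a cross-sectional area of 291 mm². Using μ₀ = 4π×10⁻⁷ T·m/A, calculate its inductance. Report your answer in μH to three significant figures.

For a thin toroid, L = μ₀N²A/(2πR).
L = (4π×10⁻⁷)(253)²(2.910×10^-4) / (2π×9.680×10^-2 m) = 3.848×10^-5 H.

L ≈ 38.5 μH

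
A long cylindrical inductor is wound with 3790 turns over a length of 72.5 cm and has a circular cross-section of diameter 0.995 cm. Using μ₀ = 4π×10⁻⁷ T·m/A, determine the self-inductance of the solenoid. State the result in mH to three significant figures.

L ≈ 1.94 mH

A = π(d/2)² = π(4.975×10^-3 m)² = 7.776×10^-5 m².
For a long solenoid, L = μ₀N²A/ℓ.
L = (4π×10⁻⁷)(3790)²(7.776×10^-5)/(0.725 m) = 1.936×10^-3 H.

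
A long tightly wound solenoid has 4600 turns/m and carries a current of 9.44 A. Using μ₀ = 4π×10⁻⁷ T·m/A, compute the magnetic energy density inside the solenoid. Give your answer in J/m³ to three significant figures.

B = μ₀nI = (4π×10⁻⁷)(4.600×10^3)(9.44) = 5.457×10^-2 T.
u = B²/(2μ₀) = (5.457×10^-2)²/(2×4π×10⁻⁷) = 1.1848×10^3 J/m³.

u ≈ 1180 J/m³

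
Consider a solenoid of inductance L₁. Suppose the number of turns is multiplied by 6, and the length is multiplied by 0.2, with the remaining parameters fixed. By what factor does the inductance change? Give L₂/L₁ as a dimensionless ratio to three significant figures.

L₂/L₁ = 180

For a solenoid, L ∝ μᵣN²A/ℓ.
L₂/L₁ = (6)^2 × (0.2)^-1 = 180.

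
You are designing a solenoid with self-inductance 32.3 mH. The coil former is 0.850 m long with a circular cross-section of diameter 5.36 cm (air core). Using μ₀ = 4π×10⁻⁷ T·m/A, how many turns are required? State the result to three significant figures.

N ≈ 3110 turns

A = π(d/2)² = π(2.680×10^-2 m)² = 2.256×10^-3 m².
From L = μ₀N²A/ℓ, N = √(Lℓ / (μ₀A)).
N = √[(3.230×10^-2)(0.85) / ((4π×10⁻⁷)×2.256×10^-3)] = √(9.683×10^6) ≈ 3111.7.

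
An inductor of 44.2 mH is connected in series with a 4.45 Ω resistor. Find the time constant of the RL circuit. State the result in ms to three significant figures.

τ = L/R = (4.420×10^-2 H)/(4.45 Ω) = 9.933×10^-3 s.

τ ≈ 9.93 ms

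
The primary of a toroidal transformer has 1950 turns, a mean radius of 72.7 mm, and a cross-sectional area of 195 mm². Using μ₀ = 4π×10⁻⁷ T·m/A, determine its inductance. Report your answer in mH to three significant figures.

L ≈ 2.04 mH

For a thin toroid, L = μ₀N²A/(2πR).
L = (4π×10⁻⁷)(1950)²(1.950×10^-4) / (2π×7.270×10^-2 m) = 2.040×10^-3 H.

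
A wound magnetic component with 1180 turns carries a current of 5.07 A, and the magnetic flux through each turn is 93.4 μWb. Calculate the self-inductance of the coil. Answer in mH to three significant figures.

Self-inductance is defined by L = NΦ_B/I (flux linkage over current).
L = (1180)(9.340×10^-5 Wb)/(5.07 A) = 2.174×10^-2 H.

L ≈ 21.7 mH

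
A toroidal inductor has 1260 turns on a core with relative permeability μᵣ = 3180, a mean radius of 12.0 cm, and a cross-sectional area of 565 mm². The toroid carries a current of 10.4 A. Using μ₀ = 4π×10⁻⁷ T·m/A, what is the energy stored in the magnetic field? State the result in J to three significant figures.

U ≈ 257 J

L = μ₀μᵣN²A/(2πR) = (4π×10⁻⁷)(3180)(1260)²(5.650×10^-4)/(2π×0.12) = 4.754 H.
U = ½LI² = ½(4.754)(10.4)² = 257.1 J.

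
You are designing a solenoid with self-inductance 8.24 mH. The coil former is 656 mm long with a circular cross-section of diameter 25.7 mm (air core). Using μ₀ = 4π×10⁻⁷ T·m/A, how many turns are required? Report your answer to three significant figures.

A = π(d/2)² = π(1.285×10^-2 m)² = 5.187×10^-4 m².
From L = μ₀N²A/ℓ, N = √(Lℓ / (μ₀A)).
N = √[(8.240×10^-3)(0.656) / ((4π×10⁻⁷)×5.187×10^-4)] = √(8.292×10^6) ≈ 2879.6.

N ≈ 2880 turns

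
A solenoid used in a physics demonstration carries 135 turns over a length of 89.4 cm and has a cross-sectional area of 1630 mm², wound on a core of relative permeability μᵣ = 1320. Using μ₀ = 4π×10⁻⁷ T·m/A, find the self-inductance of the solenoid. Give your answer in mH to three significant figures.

A = 1630 mm² = 1.630×10^-3 m².
For a long solenoid, L = μ₀μᵣN²A/ℓ.
L = (4π×10⁻⁷)(1320)(135)²(1.630×10^-3)/(0.894 m) = 5.512×10^-2 H.

L ≈ 55.1 mH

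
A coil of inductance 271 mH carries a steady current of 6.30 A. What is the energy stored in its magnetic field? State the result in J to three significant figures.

Stored magnetic energy: U = ½LI².
U = ½(0.271 H)(6.30 A)² = 5.378 J.

U ≈ 5.38 J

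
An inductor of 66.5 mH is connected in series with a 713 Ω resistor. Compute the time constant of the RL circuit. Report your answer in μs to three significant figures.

τ ≈ 93.3 μs

τ = L/R = (6.650×10^-2 H)/(713 Ω) = 9.327×10^-5 s.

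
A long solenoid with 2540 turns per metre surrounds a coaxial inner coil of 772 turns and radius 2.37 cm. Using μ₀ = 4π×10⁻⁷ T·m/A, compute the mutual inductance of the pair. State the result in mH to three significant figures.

The outer solenoid produces a uniform field B₁ = μ₀n₁I₁ across the inner coil,
so the flux linkage is N₂Φ = N₂B₁A₂ = μ₀n₁N₂A₂·I₁, giving M = μ₀n₁N₂A₂.
A₂ = πr² = π(2.370×10^-2 m)² = 1.7646×10^-3 m².
M = (4π×10⁻⁷)(2540)(772)(1.7646×10^-3) = 4.348×10^-3 H.

M ≈ 4.35 mH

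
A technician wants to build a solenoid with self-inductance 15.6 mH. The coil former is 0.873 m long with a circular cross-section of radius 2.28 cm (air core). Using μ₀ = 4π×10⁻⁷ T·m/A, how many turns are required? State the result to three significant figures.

N ≈ 2580 turns

A = πr² = π(2.280×10^-2 m)² = 1.633×10^-3 m².
From L = μ₀N²A/ℓ, N = √(Lℓ / (μ₀A)).
N = √[(1.560×10^-2)(0.873) / ((4π×10⁻⁷)×1.633×10^-3)] = √(6.636×10^6) ≈ 2576.1.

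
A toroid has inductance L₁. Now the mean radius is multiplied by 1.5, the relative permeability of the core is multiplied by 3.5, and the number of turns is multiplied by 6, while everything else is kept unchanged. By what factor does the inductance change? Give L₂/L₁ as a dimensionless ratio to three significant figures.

For a toroid, L ∝ μᵣN²A/R.
L₂/L₁ = (1.5)^-1 × (3.5) × (6)^2 = 84.0.

L₂/L₁ = 84.0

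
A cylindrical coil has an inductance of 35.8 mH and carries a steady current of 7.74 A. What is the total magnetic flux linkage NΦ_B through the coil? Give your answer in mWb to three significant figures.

NΦ_B ≈ 277 mWb

From L = NΦ_B/I, the flux linkage is NΦ_B = LI.
NΦ_B = (3.580×10^-2 H)(7.74 A) = 0.2771 Wb.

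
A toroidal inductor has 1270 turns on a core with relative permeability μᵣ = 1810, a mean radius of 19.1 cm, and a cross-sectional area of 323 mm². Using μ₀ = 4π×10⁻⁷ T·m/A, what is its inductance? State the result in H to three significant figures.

For a thin toroid, L = μ₀μᵣN²A/(2πR).
L = (4π×10⁻⁷)(1810)(1270)²(3.230×10^-4) / (2π×0.191 m) = 0.9874 H.

L ≈ 0.987 H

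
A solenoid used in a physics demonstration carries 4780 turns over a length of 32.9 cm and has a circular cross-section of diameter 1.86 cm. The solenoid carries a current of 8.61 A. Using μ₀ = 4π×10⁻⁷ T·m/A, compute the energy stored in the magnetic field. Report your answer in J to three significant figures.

A = π(d/2)² = π(9.300×10^-3 m)² = 2.717×10^-4 m².
L = μ₀N²A/ℓ = (4π×10⁻⁷)(4780)²(2.717×10^-4)/(0.329) = 2.371×10^-2 H.
U = ½LI² = ½(2.371×10^-2)(8.61)² = 0.8789 J.

U ≈ 0.879 J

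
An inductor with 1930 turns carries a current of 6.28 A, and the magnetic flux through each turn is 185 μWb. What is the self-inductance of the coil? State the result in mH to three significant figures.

Self-inductance is defined by L = NΦ_B/I (flux linkage over current).
L = (1930)(1.850×10^-4 Wb)/(6.28 A) = 5.686×10^-2 H.

L ≈ 56.9 mH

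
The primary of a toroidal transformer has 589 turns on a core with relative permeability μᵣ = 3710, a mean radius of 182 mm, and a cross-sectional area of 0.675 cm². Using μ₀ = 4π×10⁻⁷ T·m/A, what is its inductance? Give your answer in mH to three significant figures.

For a thin toroid, L = μ₀μᵣN²A/(2πR).
L = (4π×10⁻⁷)(3710)(589)²(6.750×10^-5) / (2π×0.182 m) = 9.547×10^-2 H.

L ≈ 95.5 mH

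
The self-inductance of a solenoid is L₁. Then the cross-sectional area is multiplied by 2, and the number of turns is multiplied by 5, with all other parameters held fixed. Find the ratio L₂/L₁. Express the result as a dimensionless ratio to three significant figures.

For a solenoid, L ∝ μᵣN²A/ℓ.
L₂/L₁ = (2) × (5)^2 = 50.0.

L₂/L₁ = 50.0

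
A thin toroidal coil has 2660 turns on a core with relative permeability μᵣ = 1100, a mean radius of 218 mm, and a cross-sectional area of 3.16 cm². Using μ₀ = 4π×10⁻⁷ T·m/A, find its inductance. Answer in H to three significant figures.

For a thin toroid, L = μ₀μᵣN²A/(2πR).
L = (4π×10⁻⁷)(1100)(2660)²(3.160×10^-4) / (2π×0.218 m) = 2.256 H.

L ≈ 2.26 H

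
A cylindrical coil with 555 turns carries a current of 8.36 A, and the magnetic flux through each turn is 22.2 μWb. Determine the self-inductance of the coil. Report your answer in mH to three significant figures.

Self-inductance is defined by L = NΦ_B/I (flux linkage over current).
L = (555)(2.220×10^-5 Wb)/(8.36 A) = 1.474×10^-3 H.

L ≈ 1.47 mH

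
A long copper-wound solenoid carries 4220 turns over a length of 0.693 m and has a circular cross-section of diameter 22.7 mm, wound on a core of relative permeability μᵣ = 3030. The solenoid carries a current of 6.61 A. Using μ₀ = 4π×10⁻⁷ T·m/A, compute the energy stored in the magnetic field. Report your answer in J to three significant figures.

U ≈ 865 J

A = π(d/2)² = π(1.135×10^-2 m)² = 4.047×10^-4 m².
L = μ₀μᵣN²A/ℓ = (4π×10⁻⁷)(3030)(4220)²(4.047×10^-4)/(0.693) = 39.6 H.
U = ½LI² = ½(39.6)(6.61)² = 865.1 J.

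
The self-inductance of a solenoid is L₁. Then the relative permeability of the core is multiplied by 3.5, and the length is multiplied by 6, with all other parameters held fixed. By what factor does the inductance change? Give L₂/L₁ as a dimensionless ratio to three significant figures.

For a solenoid, L ∝ μᵣN²A/ℓ.
L₂/L₁ = (3.5) × (6)^-1 = 0.583.

L₂/L₁ = 0.583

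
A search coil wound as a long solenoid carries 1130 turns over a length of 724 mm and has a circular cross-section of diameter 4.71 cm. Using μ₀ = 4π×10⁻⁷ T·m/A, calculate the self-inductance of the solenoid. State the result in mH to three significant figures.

L ≈ 3.86 mH

A = π(d/2)² = π(2.355×10^-2 m)² = 1.742×10^-3 m².
For a long solenoid, L = μ₀N²A/ℓ.
L = (4π×10⁻⁷)(1130)²(1.742×10^-3)/(0.724 m) = 3.862×10^-3 H.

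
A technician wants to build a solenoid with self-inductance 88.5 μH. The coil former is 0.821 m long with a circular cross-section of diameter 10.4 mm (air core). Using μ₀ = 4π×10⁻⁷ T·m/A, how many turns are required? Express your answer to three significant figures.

A = π(d/2)² = π(5.200×10^-3 m)² = 8.4949×10^-5 m².
From L = μ₀N²A/ℓ, N = √(Lℓ / (μ₀A)).
N = √[(8.850×10^-5)(0.821) / ((4π×10⁻⁷)×8.4949×10^-5)] = √(6.806×10^5) ≈ 825.0.

N ≈ 825 turns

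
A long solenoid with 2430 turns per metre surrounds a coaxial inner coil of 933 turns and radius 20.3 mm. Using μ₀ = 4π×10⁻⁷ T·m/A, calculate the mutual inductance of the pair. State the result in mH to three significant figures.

M ≈ 3.69 mH

The outer solenoid produces a uniform field B₁ = μ₀n₁I₁ across the inner coil,
so the flux linkage is N₂Φ = N₂B₁A₂ = μ₀n₁N₂A₂·I₁, giving M = μ₀n₁N₂A₂.
A₂ = πr² = π(2.030×10^-2 m)² = 1.2946×10^-3 m².
M = (4π×10⁻⁷)(2430)(933)(1.2946×10^-3) = 3.688×10^-3 H.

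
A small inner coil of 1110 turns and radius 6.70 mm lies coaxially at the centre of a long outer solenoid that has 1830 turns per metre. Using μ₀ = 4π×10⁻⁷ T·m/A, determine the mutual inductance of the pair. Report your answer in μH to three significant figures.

M ≈ 360 μH

The outer solenoid produces a uniform field B₁ = μ₀n₁I₁ across the inner coil,
so the flux linkage is N₂Φ = N₂B₁A₂ = μ₀n₁N₂A₂·I₁, giving M = μ₀n₁N₂A₂.
A₂ = πr² = π(6.700×10^-3 m)² = 1.410×10^-4 m².
M = (4π×10⁻⁷)(1830)(1110)(1.410×10^-4) = 3.600×10^-4 H.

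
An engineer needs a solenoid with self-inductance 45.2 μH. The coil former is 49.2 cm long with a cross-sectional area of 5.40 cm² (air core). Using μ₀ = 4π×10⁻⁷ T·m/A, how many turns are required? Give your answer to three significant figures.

A = 5.40 cm² = 5.400×10^-4 m².
From L = μ₀N²A/ℓ, N = √(Lℓ / (μ₀A)).
N = √[(4.520×10^-5)(0.492) / ((4π×10⁻⁷)×5.400×10^-4)] = √(3.277×10^4) ≈ 181.0.

N ≈ 181 turns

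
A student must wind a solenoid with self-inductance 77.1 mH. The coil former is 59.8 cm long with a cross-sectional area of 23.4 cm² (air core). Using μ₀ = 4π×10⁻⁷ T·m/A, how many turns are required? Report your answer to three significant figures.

N ≈ 3960 turns

A = 23.4 cm² = 2.340×10^-3 m².
From L = μ₀N²A/ℓ, N = √(Lℓ / (μ₀A)).
N = √[(7.710×10^-2)(0.598) / ((4π×10⁻⁷)×2.340×10^-3)] = √(1.568×10^7) ≈ 3959.7.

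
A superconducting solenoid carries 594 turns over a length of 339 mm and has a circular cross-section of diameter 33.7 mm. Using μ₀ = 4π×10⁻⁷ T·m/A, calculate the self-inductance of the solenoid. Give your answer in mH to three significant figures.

A = π(d/2)² = π(1.685×10^-2 m)² = 8.920×10^-4 m².
For a long solenoid, L = μ₀N²A/ℓ.
L = (4π×10⁻⁷)(594)²(8.920×10^-4)/(0.339 m) = 1.167×10^-3 H.

L ≈ 1.17 mH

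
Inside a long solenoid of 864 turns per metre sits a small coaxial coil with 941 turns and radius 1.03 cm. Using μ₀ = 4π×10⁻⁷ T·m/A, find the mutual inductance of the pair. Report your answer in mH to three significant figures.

The outer solenoid produces a uniform field B₁ = μ₀n₁I₁ across the inner coil,
so the flux linkage is N₂Φ = N₂B₁A₂ = μ₀n₁N₂A₂·I₁, giving M = μ₀n₁N₂A₂.
A₂ = πr² = π(1.030×10^-2 m)² = 3.333×10^-4 m².
M = (4π×10⁻⁷)(864)(941)(3.333×10^-4) = 3.405×10^-4 H.

M ≈ 0.341 mH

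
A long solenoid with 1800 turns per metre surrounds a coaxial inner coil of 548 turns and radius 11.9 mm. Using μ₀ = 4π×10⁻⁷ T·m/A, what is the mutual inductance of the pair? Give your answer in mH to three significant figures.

M ≈ 0.551 mH

The outer solenoid produces a uniform field B₁ = μ₀n₁I₁ across the inner coil,
so the flux linkage is N₂Φ = N₂B₁A₂ = μ₀n₁N₂A₂·I₁, giving M = μ₀n₁N₂A₂.
A₂ = πr² = π(1.190×10^-2 m)² = 4.449×10^-4 m².
M = (4π×10⁻⁷)(1800)(548)(4.449×10^-4) = 5.5145×10^-4 H.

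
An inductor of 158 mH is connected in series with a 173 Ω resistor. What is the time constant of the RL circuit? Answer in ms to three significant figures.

τ = L/R = (0.158 H)/(173 Ω) = 9.133×10^-4 s.

τ ≈ 0.913 ms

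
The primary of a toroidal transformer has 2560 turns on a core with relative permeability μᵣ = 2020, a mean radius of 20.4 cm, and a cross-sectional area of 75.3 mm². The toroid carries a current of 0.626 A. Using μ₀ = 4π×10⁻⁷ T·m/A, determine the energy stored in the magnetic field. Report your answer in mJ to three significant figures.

U ≈ 191 mJ

L = μ₀μᵣN²A/(2πR) = (4π×10⁻⁷)(2020)(2560)²(7.530×10^-5)/(2π×0.204) = 0.9773 H.
U = ½LI² = ½(0.9773)(0.626)² = 0.19149 J.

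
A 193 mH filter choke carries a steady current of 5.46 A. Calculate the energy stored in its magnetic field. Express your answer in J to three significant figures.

U ≈ 2.88 J

Stored magnetic energy: U = ½LI².
U = ½(0.193 H)(5.46 A)² = 2.877 J.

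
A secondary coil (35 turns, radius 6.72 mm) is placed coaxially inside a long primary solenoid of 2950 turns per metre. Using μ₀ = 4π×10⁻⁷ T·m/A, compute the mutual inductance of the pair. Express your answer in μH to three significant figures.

M ≈ 18.4 μH

The outer solenoid produces a uniform field B₁ = μ₀n₁I₁ across the inner coil,
so the flux linkage is N₂Φ = N₂B₁A₂ = μ₀n₁N₂A₂·I₁, giving M = μ₀n₁N₂A₂.
A₂ = πr² = π(6.720×10^-3 m)² = 1.419×10^-4 m².
M = (4π×10⁻⁷)(2950)(35)(1.419×10^-4) = 1.841×10^-5 H.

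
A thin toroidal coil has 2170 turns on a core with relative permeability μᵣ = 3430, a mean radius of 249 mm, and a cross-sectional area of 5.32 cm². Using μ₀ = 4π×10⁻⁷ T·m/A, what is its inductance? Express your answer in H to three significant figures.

For a thin toroid, L = μ₀μᵣN²A/(2πR).
L = (4π×10⁻⁷)(3430)(2170)²(5.320×10^-4) / (2π×0.249 m) = 6.902 H.

L ≈ 6.90 H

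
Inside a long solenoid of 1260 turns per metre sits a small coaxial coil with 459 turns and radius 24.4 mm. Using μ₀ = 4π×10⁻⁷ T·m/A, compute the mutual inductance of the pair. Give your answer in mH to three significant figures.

M ≈ 1.36 mH

The outer solenoid produces a uniform field B₁ = μ₀n₁I₁ across the inner coil,
so the flux linkage is N₂Φ = N₂B₁A₂ = μ₀n₁N₂A₂·I₁, giving M = μ₀n₁N₂A₂.
A₂ = πr² = π(2.440×10^-2 m)² = 1.870×10^-3 m².
M = (4π×10⁻⁷)(1260)(459)(1.870×10^-3) = 1.359×10^-3 H.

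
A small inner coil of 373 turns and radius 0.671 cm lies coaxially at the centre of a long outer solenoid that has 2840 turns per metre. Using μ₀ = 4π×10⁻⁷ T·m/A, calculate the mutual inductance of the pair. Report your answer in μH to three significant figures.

The outer solenoid produces a uniform field B₁ = μ₀n₁I₁ across the inner coil,
so the flux linkage is N₂Φ = N₂B₁A₂ = μ₀n₁N₂A₂·I₁, giving M = μ₀n₁N₂A₂.
A₂ = πr² = π(6.710×10^-3 m)² = 1.414×10^-4 m².
M = (4π×10⁻⁷)(2840)(373)(1.414×10^-4) = 1.883×10^-4 H.

M ≈ 188 μH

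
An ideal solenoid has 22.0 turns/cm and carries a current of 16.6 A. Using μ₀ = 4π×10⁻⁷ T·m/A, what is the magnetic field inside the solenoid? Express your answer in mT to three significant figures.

B ≈ 45.9 mT

Inside a long solenoid, B = μ₀nI.
B = (4π×10⁻⁷)(2.200×10^3 m⁻¹)(16.6 A) = 4.589×10^-2 T.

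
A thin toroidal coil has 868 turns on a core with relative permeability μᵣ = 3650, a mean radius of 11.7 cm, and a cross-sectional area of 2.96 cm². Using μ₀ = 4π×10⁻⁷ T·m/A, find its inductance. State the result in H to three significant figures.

For a thin toroid, L = μ₀μᵣN²A/(2πR).
L = (4π×10⁻⁷)(3650)(868)²(2.960×10^-4) / (2π×0.117 m) = 1.391 H.

L ≈ 1.39 H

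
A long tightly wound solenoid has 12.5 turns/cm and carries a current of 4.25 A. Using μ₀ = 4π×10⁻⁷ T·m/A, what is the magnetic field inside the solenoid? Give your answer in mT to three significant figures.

B ≈ 6.68 mT

Inside a long solenoid, B = μ₀nI.
B = (4π×10⁻⁷)(1.250×10^3 m⁻¹)(4.25 A) = 6.676×10^-3 T.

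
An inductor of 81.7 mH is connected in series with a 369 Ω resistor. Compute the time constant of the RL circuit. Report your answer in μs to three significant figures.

τ ≈ 221 μs

τ = L/R = (8.170×10^-2 H)/(369 Ω) = 2.214×10^-4 s.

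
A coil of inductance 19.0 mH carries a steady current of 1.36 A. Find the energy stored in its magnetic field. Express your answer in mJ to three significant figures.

Stored magnetic energy: U = ½LI².
U = ½(1.900×10^-2 H)(1.36 A)² = 1.757×10^-2 J.

U ≈ 17.6 mJ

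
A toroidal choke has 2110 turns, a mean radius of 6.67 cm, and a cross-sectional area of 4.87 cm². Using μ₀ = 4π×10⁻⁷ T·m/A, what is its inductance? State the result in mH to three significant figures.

L ≈ 6.50 mH

For a thin toroid, L = μ₀N²A/(2πR).
L = (4π×10⁻⁷)(2110)²(4.870×10^-4) / (2π×6.670×10^-2 m) = 6.501×10^-3 H.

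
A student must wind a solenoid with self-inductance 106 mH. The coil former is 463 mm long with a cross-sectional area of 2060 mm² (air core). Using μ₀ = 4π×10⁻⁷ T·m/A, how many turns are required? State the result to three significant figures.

N ≈ 4350 turns

A = 2060 mm² = 2.060×10^-3 m².
From L = μ₀N²A/ℓ, N = √(Lℓ / (μ₀A)).
N = √[(0.106)(0.463) / ((4π×10⁻⁷)×2.060×10^-3)] = √(1.896×10^7) ≈ 4354.2.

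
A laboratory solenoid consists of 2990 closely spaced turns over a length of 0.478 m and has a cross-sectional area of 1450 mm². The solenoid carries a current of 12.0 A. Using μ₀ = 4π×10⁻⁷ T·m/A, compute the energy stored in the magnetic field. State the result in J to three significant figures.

U ≈ 2.45 J

A = 1450 mm² = 1.450×10^-3 m².
L = μ₀N²A/ℓ = (4π×10⁻⁷)(2990)²(1.450×10^-3)/(0.478) = 3.408×10^-2 H.
U = ½LI² = ½(3.408×10^-2)(12.0)² = 2.454 J.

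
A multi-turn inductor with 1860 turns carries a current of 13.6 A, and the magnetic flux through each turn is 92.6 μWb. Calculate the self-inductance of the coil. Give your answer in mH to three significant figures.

Self-inductance is defined by L = NΦ_B/I (flux linkage over current).
L = (1860)(9.260×10^-5 Wb)/(13.6 A) = 1.266×10^-2 H.

L ≈ 12.7 mH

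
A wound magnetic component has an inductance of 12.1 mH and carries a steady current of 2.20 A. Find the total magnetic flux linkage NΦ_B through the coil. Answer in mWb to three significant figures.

NΦ_B ≈ 26.6 mWb

From L = NΦ_B/I, the flux linkage is NΦ_B = LI.
NΦ_B = (1.210×10^-2 H)(2.20 A) = 2.662×10^-2 Wb.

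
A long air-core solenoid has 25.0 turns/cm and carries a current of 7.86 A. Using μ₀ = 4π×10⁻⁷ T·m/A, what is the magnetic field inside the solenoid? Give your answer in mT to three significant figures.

Inside a long solenoid, B = μ₀nI.
B = (4π×10⁻⁷)(2.500×10^3 m⁻¹)(7.86 A) = 2.469×10^-2 T.

B ≈ 24.7 mT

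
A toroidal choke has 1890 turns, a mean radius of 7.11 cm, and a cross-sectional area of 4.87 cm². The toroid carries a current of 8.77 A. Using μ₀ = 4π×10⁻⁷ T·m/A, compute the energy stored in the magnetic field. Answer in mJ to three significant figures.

U ≈ 188 mJ

L = μ₀N²A/(2πR) = (4π×10⁻⁷)(1890)²(4.870×10^-4)/(2π×7.110×10^-2) = 4.893×10^-3 H.
U = ½LI² = ½(4.893×10^-3)(8.77)² = 0.1882 J.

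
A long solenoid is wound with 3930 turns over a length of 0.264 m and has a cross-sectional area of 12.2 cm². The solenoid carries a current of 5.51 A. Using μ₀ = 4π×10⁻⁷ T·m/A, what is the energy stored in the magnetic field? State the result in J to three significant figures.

A = 12.2 cm² = 1.220×10^-3 m².
L = μ₀N²A/ℓ = (4π×10⁻⁷)(3930)²(1.220×10^-3)/(0.264) = 8.969×10^-2 H.
U = ½LI² = ½(8.969×10^-2)(5.51)² = 1.362 J.

U ≈ 1.36 J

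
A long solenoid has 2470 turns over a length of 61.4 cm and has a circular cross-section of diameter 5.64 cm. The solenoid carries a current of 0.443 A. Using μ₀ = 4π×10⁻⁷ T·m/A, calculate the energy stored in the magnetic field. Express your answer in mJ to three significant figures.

A = π(d/2)² = π(2.820×10^-2 m)² = 2.498×10^-3 m².
L = μ₀N²A/ℓ = (4π×10⁻⁷)(2470)²(2.498×10^-3)/(0.614) = 3.119×10^-2 H.
U = ½LI² = ½(3.119×10^-2)(0.443)² = 3.061×10^-3 J.

U ≈ 3.06 mJ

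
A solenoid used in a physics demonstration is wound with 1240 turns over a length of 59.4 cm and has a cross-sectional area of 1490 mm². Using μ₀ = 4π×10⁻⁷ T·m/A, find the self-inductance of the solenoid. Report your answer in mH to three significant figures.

L ≈ 4.85 mH

A = 1490 mm² = 1.490×10^-3 m².
For a long solenoid, L = μ₀N²A/ℓ.
L = (4π×10⁻⁷)(1240)²(1.490×10^-3)/(0.594 m) = 4.847×10^-3 H.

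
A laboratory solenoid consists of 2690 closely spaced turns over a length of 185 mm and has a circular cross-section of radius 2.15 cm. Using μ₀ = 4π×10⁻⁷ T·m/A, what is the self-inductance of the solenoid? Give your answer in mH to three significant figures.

L ≈ 71.4 mH

A = πr² = π(2.150×10^-2 m)² = 1.452×10^-3 m².
For a long solenoid, L = μ₀N²A/ℓ.
L = (4π×10⁻⁷)(2690)²(1.452×10^-3)/(0.185 m) = 7.138×10^-2 H.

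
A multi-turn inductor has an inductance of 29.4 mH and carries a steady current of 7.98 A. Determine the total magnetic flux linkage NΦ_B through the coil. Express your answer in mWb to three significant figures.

From L = NΦ_B/I, the flux linkage is NΦ_B = LI.
NΦ_B = (2.940×10^-2 H)(7.98 A) = 0.2346 Wb.

NΦ_B ≈ 235 mWb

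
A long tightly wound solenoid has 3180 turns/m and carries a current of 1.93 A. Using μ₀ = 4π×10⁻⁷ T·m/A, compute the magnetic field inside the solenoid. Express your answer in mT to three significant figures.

Inside a long solenoid, B = μ₀nI.
B = (4π×10⁻⁷)(3.180×10^3 m⁻¹)(1.93 A) = 7.712×10^-3 T.

B ≈ 7.71 mT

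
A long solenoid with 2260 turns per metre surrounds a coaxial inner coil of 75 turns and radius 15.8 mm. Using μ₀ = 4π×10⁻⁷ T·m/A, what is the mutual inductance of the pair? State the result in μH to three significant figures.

The outer solenoid produces a uniform field B₁ = μ₀n₁I₁ across the inner coil,
so the flux linkage is N₂Φ = N₂B₁A₂ = μ₀n₁N₂A₂·I₁, giving M = μ₀n₁N₂A₂.
A₂ = πr² = π(1.580×10^-2 m)² = 7.843×10^-4 m².
M = (4π×10⁻⁷)(2260)(75)(7.843×10^-4) = 1.670×10^-4 H.

M ≈ 167 μH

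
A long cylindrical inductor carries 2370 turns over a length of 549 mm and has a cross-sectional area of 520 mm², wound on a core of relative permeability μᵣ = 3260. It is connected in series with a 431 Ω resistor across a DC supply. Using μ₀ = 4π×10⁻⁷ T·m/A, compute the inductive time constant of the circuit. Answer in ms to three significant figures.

τ ≈ 50.6 ms

A = 520 mm² = 5.200×10^-4 m².
L = μ₀μᵣN²A/ℓ = (4π×10⁻⁷)(3260)(2370)²(5.200×10^-4)/(0.549) = 21.79 H.
τ = L/R = (21.79)/(431) = 5.057×10^-2 s.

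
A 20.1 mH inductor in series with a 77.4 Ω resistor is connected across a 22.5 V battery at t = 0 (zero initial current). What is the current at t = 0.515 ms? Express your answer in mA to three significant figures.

τ = L/R = 2.010×10^-2/77.4 = 2.597×10^-4 s; final current I_∞ = ε/R = 22.5/77.4 = 0.2907 A.
I(t) = I_∞(1 − e^(−t/τ)) with t/τ = 1.983.
I = (0.2907)(1 − e^(−1.983)) = 0.2507 A.

I ≈ 251 mA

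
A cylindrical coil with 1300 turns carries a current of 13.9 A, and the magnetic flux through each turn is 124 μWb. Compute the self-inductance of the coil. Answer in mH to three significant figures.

L ≈ 11.6 mH

Self-inductance is defined by L = NΦ_B/I (flux linkage over current).
L = (1300)(1.240×10^-4 Wb)/(13.9 A) = 1.160×10^-2 H.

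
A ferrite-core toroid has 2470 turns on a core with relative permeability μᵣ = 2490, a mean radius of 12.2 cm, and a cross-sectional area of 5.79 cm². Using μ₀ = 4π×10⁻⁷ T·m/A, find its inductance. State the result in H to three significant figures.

For a thin toroid, L = μ₀μᵣN²A/(2πR).
L = (4π×10⁻⁷)(2490)(2470)²(5.790×10^-4) / (2π×0.122 m) = 14.42 H.

L ≈ 14.4 H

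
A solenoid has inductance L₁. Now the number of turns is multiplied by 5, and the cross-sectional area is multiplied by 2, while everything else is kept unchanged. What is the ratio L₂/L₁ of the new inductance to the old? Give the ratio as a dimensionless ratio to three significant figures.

L₂/L₁ = 50.0

For a solenoid, L ∝ μᵣN²A/ℓ.
L₂/L₁ = (5)^2 × (2) = 50.0.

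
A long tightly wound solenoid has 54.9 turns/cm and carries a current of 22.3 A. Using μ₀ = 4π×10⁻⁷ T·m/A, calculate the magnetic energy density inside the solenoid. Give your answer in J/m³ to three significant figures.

B = μ₀nI = (4π×10⁻⁷)(5.490×10^3)(22.3) = 0.1538 T.
u = B²/(2μ₀) = (0.1538)²/(2×4π×10⁻⁷) = 9.417×10^3 J/m³.

u ≈ 9420 J/m³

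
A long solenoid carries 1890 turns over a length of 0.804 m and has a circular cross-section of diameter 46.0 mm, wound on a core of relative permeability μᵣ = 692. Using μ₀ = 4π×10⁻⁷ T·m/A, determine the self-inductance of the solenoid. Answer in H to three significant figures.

L ≈ 6.42 H

A = π(d/2)² = π(2.300×10^-2 m)² = 1.662×10^-3 m².
For a long solenoid, L = μ₀μᵣN²A/ℓ.
L = (4π×10⁻⁷)(692)(1890)²(1.662×10^-3)/(0.804 m) = 6.421 H.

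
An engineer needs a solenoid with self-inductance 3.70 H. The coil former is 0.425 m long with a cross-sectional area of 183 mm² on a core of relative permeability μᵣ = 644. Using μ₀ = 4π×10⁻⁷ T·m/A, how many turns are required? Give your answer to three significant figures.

A = 183 mm² = 1.830×10^-4 m².
From L = μ₀μᵣN²A/ℓ, N = √(Lℓ / (μ₀μᵣA)).
N = √[(3.7)(0.425) / ((4π×10⁻⁷)(644)×1.830×10^-4)] = √(1.062×10^7) ≈ 3258.5.

N ≈ 3260 turns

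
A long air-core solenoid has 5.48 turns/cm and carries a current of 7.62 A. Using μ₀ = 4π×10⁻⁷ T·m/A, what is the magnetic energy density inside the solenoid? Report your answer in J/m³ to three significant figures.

B = μ₀nI = (4π×10⁻⁷)(548)(7.62) = 5.247×10^-3 T.
u = B²/(2μ₀) = (5.247×10^-3)²/(2×4π×10⁻⁷) = 10.96 J/m³.

u ≈ 11.0 J/m³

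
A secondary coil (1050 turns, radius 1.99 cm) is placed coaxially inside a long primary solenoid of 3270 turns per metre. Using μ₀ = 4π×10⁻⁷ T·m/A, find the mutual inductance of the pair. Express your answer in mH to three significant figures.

The outer solenoid produces a uniform field B₁ = μ₀n₁I₁ across the inner coil,
so the flux linkage is N₂Φ = N₂B₁A₂ = μ₀n₁N₂A₂·I₁, giving M = μ₀n₁N₂A₂.
A₂ = πr² = π(1.990×10^-2 m)² = 1.244×10^-3 m².
M = (4π×10⁻⁷)(3270)(1050)(1.244×10^-3) = 5.368×10^-3 H.

M ≈ 5.37 mH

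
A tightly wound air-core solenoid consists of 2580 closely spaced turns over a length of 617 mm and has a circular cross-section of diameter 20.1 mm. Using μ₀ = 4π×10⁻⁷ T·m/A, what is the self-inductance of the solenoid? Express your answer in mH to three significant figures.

A = π(d/2)² = π(1.005×10^-2 m)² = 3.173×10^-4 m².
For a long solenoid, L = μ₀N²A/ℓ.
L = (4π×10⁻⁷)(2580)²(3.173×10^-4)/(0.617 m) = 4.302×10^-3 H.

L ≈ 4.30 mH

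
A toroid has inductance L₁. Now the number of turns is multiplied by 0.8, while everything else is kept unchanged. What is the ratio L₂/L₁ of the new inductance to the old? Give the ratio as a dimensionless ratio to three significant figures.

For a toroid, L ∝ μᵣN²A/R.
L₂/L₁ = (0.8)^2 = 0.640.

L₂/L₁ = 0.640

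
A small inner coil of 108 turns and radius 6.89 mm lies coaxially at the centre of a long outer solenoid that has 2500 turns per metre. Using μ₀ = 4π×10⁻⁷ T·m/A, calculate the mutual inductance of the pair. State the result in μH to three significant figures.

M ≈ 50.6 μH

The outer solenoid produces a uniform field B₁ = μ₀n₁I₁ across the inner coil,
so the flux linkage is N₂Φ = N₂B₁A₂ = μ₀n₁N₂A₂·I₁, giving M = μ₀n₁N₂A₂.
A₂ = πr² = π(6.890×10^-3 m)² = 1.491×10^-4 m².
M = (4π×10⁻⁷)(2500)(108)(1.491×10^-4) = 5.060×10^-5 H.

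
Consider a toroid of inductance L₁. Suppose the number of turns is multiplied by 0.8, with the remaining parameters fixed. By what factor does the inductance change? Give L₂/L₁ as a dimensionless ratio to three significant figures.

L₂/L₁ = 0.640

For a toroid, L ∝ μᵣN²A/R.
L₂/L₁ = (0.8)^2 = 0.640.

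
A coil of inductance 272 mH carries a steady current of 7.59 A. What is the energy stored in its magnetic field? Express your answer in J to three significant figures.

U ≈ 7.83 J

Stored magnetic energy: U = ½LI².
U = ½(0.272 H)(7.59 A)² = 7.8347 J.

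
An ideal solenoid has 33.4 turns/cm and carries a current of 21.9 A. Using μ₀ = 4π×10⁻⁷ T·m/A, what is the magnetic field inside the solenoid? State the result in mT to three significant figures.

B ≈ 91.9 mT

Inside a long solenoid, B = μ₀nI.
B = (4π×10⁻⁷)(3.340×10^3 m⁻¹)(21.9 A) = 9.192×10^-2 T.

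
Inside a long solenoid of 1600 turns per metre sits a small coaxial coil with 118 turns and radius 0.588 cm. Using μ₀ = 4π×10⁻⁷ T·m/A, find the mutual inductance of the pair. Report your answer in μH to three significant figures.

The outer solenoid produces a uniform field B₁ = μ₀n₁I₁ across the inner coil,
so the flux linkage is N₂Φ = N₂B₁A₂ = μ₀n₁N₂A₂·I₁, giving M = μ₀n₁N₂A₂.
A₂ = πr² = π(5.880×10^-3 m)² = 1.086×10^-4 m².
M = (4π×10⁻⁷)(1600)(118)(1.086×10^-4) = 2.577×10^-5 H.

M ≈ 25.8 μH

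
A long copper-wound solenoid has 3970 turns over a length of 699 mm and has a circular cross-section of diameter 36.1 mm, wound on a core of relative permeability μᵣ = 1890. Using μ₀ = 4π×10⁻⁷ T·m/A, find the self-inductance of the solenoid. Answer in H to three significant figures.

A = π(d/2)² = π(1.805×10^-2 m)² = 1.024×10^-3 m².
For a long solenoid, L = μ₀μᵣN²A/ℓ.
L = (4π×10⁻⁷)(1890)(3970)²(1.024×10^-3)/(0.699 m) = 54.81 H.

L ≈ 54.8 H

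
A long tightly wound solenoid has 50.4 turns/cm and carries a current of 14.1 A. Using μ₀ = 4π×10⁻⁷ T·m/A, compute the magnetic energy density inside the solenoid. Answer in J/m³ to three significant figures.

B = μ₀nI = (4π×10⁻⁷)(5.040×10^3)(14.1) = 8.930×10^-2 T.
u = B²/(2μ₀) = (8.930×10^-2)²/(2×4π×10⁻⁷) = 3.173×10^3 J/m³.

u ≈ 3170 J/m³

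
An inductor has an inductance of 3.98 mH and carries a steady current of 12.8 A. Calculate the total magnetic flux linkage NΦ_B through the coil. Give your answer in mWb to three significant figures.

From L = NΦ_B/I, the flux linkage is NΦ_B = LI.
NΦ_B = (3.980×10^-3 H)(12.8 A) = 5.094×10^-2 Wb.

NΦ_B ≈ 50.9 mWb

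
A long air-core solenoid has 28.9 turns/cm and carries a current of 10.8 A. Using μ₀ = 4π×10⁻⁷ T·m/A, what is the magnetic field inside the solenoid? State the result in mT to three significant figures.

Inside a long solenoid, B = μ₀nI.
B = (4π×10⁻⁷)(2.890×10^3 m⁻¹)(10.8 A) = 3.922×10^-2 T.

B ≈ 39.2 mT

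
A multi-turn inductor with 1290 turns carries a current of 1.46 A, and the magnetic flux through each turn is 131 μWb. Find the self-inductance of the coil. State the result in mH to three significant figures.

L ≈ 116 mH

Self-inductance is defined by L = NΦ_B/I (flux linkage over current).
L = (1290)(1.310×10^-4 Wb)/(1.46 A) = 0.1157 H.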